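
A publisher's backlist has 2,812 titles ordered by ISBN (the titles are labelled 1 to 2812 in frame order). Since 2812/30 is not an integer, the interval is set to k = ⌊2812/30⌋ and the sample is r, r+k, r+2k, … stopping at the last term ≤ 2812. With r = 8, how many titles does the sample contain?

31

k = ⌊2812/30⌋ = 93
Achieved size = ⌊(2812 − 8)/93⌋ + 1 = ⌊2804/93⌋ + 1 = 30 + 1 = 31
(last selection: 8 + 30×93 = 2798 ≤ 2812; next would be 2891 > 2812)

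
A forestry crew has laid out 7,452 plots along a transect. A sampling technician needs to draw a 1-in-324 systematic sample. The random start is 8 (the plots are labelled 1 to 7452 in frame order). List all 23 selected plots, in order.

8, 332, 656, 980, 1304, 1628, 1952, 2276, 2600, 2924, 3248, 3572, 3896, 4220, 4544, 4868, 5192, 5516, 5840, 6164, 6488, 6812, 7136

plot 1: 8
plot 2: 8 + 324 = 332
plot 3: 332 + 324 = 656
plot 4: 656 + 324 = 980
plot 5: 980 + 324 = 1304
plot 6: 1304 + 324 = 1628
plot 7: 1628 + 324 = 1952
plot 8: 1952 + 324 = 2276
plot 9: 2276 + 324 = 2600
plot 10: 2600 + 324 = 2924
plot 11: 2924 + 324 = 3248
plot 12: 3248 + 324 = 3572
plot 13: 3572 + 324 = 3896
plot 14: 3896 + 324 = 4220
plot 15: 4220 + 324 = 4544
plot 16: 4544 + 324 = 4868
plot 17: 4868 + 324 = 5192
plot 18: 5192 + 324 = 5516
plot 19: 5516 + 324 = 5840
plot 20: 5840 + 324 = 6164
plot 21: 6164 + 324 = 6488
plot 22: 6488 + 324 = 6812
plot 23: 6812 + 324 = 7136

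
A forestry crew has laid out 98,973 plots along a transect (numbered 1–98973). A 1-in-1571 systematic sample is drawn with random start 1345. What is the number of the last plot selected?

98747

k = 1571
63rd selection = r + (63−1)·k = 1345 + 62×1571 = 1345 + 97402 = 98747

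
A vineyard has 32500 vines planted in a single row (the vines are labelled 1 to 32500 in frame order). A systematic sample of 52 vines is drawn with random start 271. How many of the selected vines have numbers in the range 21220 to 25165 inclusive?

k = 32500/52 = 625
First selection ≥ 21220: 271 + ⌈(21220−271)/625⌉·625 = 271 + 34×625 = 21521
Last selection ≤ 25165: 271 + ⌊(25165−271)/625⌋·625 = 271 + 39×625 = 24646
Count = 39 − 34 + 1 = 6

6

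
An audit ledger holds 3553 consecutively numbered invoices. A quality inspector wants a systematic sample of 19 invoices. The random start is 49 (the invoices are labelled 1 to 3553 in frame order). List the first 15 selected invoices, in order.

k = N/n = 3553/19 = 187
invoice 1: 49
invoice 2: 49 + 187 = 236
invoice 3: 236 + 187 = 423
invoice 4: 423 + 187 = 610
invoice 5: 610 + 187 = 797
invoice 6: 797 + 187 = 984
invoice 7: 984 + 187 = 1171
invoice 8: 1171 + 187 = 1358
invoice 9: 1358 + 187 = 1545
invoice 10: 1545 + 187 = 1732
invoice 11: 1732 + 187 = 1919
invoice 12: 1919 + 187 = 2106
invoice 13: 2106 + 187 = 2293
invoice 14: 2293 + 187 = 2480
invoice 15: 2480 + 187 = 2667

49, 236, 423, 610, 797, 984, 1171, 1358, 1545, 1732, 1919, 2106, 2293, 2480, 2667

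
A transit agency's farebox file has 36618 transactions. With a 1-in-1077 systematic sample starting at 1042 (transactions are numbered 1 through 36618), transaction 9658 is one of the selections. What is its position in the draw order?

k = 1077
position = (9658 − 1042)/1077 + 1 = 8616/1077 + 1 = 8 + 1 = 9

9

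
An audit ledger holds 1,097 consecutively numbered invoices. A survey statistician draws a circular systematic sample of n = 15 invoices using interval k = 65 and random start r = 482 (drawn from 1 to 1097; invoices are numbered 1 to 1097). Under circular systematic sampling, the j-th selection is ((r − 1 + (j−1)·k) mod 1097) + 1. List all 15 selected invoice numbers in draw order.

482, 547, 612, 677, 742, 807, 872, 937, 1002, 1067, 35, 100, 165, 230, 295

Selection 1: 482
Selection 2: 482 + 65 = 547
Selection 3: 547 + 65 = 612
Selection 4: 612 + 65 = 677
Selection 5: 677 + 65 = 742
Selection 6: 742 + 65 = 807
Selection 7: 807 + 65 = 872
Selection 8: 872 + 65 = 937
Selection 9: 937 + 65 = 1002
Selection 10: 1002 + 65 = 1067
Selection 11: 1067 + 65 = 1132 → 1132 − 1097 = 35
Selection 12: 35 + 65 = 100
Selection 13: 100 + 65 = 165
Selection 14: 165 + 65 = 230
Selection 15: 230 + 65 = 295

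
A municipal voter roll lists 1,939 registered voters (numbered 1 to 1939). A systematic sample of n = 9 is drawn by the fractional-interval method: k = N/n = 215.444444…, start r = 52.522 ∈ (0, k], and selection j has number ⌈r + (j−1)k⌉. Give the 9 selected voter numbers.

j=1: r + 0k = 52.522 → ⌈·⌉ = 53
j=2: r + 1k = 267.966444… → ⌈·⌉ = 268
j=3: r + 2k = 483.410888… → ⌈·⌉ = 484
j=4: r + 3k = 698.855333… → ⌈·⌉ = 699
j=5: r + 4k = 914.299777… → ⌈·⌉ = 915
j=6: r + 5k = 1129.744222… → ⌈·⌉ = 1130
j=7: r + 6k = 1345.188666… → ⌈·⌉ = 1346
j=8: r + 7k = 1560.633111… → ⌈·⌉ = 1561
j=9: r + 8k = 1776.077555… → ⌈·⌉ = 1777

53, 268, 484, 699, 915, 1130, 1346, 1561, 1777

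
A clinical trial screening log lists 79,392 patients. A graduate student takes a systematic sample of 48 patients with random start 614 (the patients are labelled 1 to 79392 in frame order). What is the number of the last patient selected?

78352

k = 79392/48 = 1654
48th selection = r + (48−1)·k = 614 + 47×1654 = 614 + 77738 = 78352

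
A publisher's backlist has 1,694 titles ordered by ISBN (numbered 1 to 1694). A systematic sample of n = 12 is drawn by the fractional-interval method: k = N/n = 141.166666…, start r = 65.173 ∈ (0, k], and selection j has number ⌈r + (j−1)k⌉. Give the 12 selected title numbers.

j=1: r + 0k = 65.173 → ⌈·⌉ = 66
j=2: r + 1k = 206.339666… → ⌈·⌉ = 207
j=3: r + 2k = 347.506333… → ⌈·⌉ = 348
j=4: r + 3k = 488.673 → ⌈·⌉ = 489
j=5: r + 4k = 629.839666… → ⌈·⌉ = 630
j=6: r + 5k = 771.006333… → ⌈·⌉ = 772
j=7: r + 6k = 912.173 → ⌈·⌉ = 913
j=8: r + 7k = 1053.339666… → ⌈·⌉ = 1054
j=9: r + 8k = 1194.506333… → ⌈·⌉ = 1195
j=10: r + 9k = 1335.673 → ⌈·⌉ = 1336
j=11: r + 10k = 1476.839666… → ⌈·⌉ = 1477
j=12: r + 11k = 1618.006333… → ⌈·⌉ = 1619

66, 207, 348, 489, 630, 772, 913, 1054, 1195, 1336, 1477, 1619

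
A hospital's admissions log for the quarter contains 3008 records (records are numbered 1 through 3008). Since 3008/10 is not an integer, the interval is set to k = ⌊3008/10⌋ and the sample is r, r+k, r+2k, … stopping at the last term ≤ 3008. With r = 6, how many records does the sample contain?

k = ⌊3008/10⌋ = 300
Achieved size = ⌊(3008 − 6)/300⌋ + 1 = ⌊3002/300⌋ + 1 = 10 + 1 = 11
(last selection: 6 + 10×300 = 3006 ≤ 3008; next would be 3306 > 3008)

11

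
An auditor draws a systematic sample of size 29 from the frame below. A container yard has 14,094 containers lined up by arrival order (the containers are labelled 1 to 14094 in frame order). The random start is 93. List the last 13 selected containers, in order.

k = N/n = 14094/29 = 486
17th selection = 93 + 16×486 = 7869
18th: 7869 + 486 = 8355
19th: 8355 + 486 = 8841
20th: 8841 + 486 = 9327
21st: 9327 + 486 = 9813
22nd: 9813 + 486 = 10299
23rd: 10299 + 486 = 10785
24th: 10785 + 486 = 11271
25th: 11271 + 486 = 11757
26th: 11757 + 486 = 12243
27th: 12243 + 486 = 12729
28th: 12729 + 486 = 13215
29th: 13215 + 486 = 13701

7869, 8355, 8841, 9327, 9813, 10299, 10785, 11271, 11757, 12243, 12729, 13215, 13701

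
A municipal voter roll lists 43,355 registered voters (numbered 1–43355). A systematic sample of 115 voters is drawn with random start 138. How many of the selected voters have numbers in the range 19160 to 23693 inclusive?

k = 43355/115 = 377
First selection ≥ 19160: 138 + ⌈(19160−138)/377⌉·377 = 138 + 51×377 = 19365
Last selection ≤ 23693: 138 + ⌊(23693−138)/377⌋·377 = 138 + 62×377 = 23512
Count = 62 − 51 + 1 = 12

12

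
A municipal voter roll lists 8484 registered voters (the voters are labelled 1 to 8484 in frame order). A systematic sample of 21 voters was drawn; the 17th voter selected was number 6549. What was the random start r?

85

k = 8484/21 = 404
r = 6549 − (17−1)×404 = 6549 − 6464 = 85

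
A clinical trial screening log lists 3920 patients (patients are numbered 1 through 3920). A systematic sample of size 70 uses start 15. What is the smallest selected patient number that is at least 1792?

k = 3920/70 = 56
Steps past start: ⌈(1792 − 15)/56⌉ = ⌈1777/56⌉ = 32
Selected patient: 15 + 32×56 = 1807

1807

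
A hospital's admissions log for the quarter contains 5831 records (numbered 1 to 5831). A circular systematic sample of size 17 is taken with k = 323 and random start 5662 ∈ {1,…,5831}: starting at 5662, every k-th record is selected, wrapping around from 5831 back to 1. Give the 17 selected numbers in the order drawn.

5662, 154, 477, 800, 1123, 1446, 1769, 2092, 2415, 2738, 3061, 3384, 3707, 4030, 4353, 4676, 4999

Selection 1: 5662
Selection 2: 5662 + 323 = 5985 → 5985 − 5831 = 154
Selection 3: 154 + 323 = 477
Selection 4: 477 + 323 = 800
Selection 5: 800 + 323 = 1123
Selection 6: 1123 + 323 = 1446
Selection 7: 1446 + 323 = 1769
Selection 8: 1769 + 323 = 2092
Selection 9: 2092 + 323 = 2415
Selection 10: 2415 + 323 = 2738
Selection 11: 2738 + 323 = 3061
Selection 12: 3061 + 323 = 3384
Selection 13: 3384 + 323 = 3707
Selection 14: 3707 + 323 = 4030
Selection 15: 4030 + 323 = 4353
Selection 16: 4353 + 323 = 4676
Selection 17: 4676 + 323 = 4999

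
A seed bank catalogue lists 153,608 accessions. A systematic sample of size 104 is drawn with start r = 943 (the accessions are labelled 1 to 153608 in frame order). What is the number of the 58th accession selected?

k = 153608/104 = 1477
58th selection = r + (58−1)·k = 943 + 57×1477 = 943 + 84189 = 85132

85132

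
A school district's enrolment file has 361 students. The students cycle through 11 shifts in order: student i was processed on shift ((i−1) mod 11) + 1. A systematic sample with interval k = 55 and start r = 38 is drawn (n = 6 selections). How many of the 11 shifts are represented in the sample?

1

Consecutive selections differ by k = 55, so their shift numbers differ by 55 mod 11 = 0.
gcd(55, 11) = 11, so the sample visits 11/11 = 1 distinct residues mod 11.
Start 38 is shift 5; the shifts hit are 5.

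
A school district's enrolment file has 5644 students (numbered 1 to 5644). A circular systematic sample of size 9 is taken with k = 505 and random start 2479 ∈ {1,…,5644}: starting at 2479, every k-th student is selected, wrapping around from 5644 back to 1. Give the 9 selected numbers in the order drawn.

2479, 2984, 3489, 3994, 4499, 5004, 5509, 370, 875

Selection 1: 2479
Selection 2: 2479 + 505 = 2984
Selection 3: 2984 + 505 = 3489
Selection 4: 3489 + 505 = 3994
Selection 5: 3994 + 505 = 4499
Selection 6: 4499 + 505 = 5004
Selection 7: 5004 + 505 = 5509
Selection 8: 5509 + 505 = 6014 → 6014 − 5644 = 370
Selection 9: 370 + 505 = 875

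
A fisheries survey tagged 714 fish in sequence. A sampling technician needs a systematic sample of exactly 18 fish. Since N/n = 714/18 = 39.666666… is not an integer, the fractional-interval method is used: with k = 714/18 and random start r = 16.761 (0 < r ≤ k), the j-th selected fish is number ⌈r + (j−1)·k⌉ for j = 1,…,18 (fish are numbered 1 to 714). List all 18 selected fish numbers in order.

17, 57, 97, 136, 176, 216, 255, 295, 335, 374, 414, 454, 493, 533, 573, 612, 652, 692

j=1: r + 0k = 16.761 → ⌈·⌉ = 17
j=2: r + 1k = 56.427666… → ⌈·⌉ = 57
j=3: r + 2k = 96.094333… → ⌈·⌉ = 97
j=4: r + 3k = 135.761 → ⌈·⌉ = 136
j=5: r + 4k = 175.427666… → ⌈·⌉ = 176
j=6: r + 5k = 215.094333… → ⌈·⌉ = 216
j=7: r + 6k = 254.761 → ⌈·⌉ = 255
j=8: r + 7k = 294.427666… → ⌈·⌉ = 295
j=9: r + 8k = 334.094333… → ⌈·⌉ = 335
j=10: r + 9k = 373.761 → ⌈·⌉ = 374
j=11: r + 10k = 413.427666… → ⌈·⌉ = 414
j=12: r + 11k = 453.094333… → ⌈·⌉ = 454
j=13: r + 12k = 492.761 → ⌈·⌉ = 493
j=14: r + 13k = 532.427666… → ⌈·⌉ = 533
j=15: r + 14k = 572.094333… → ⌈·⌉ = 573
j=16: r + 15k = 611.761 → ⌈·⌉ = 612
j=17: r + 16k = 651.427666… → ⌈·⌉ = 652
j=18: r + 17k = 691.094333… → ⌈·⌉ = 692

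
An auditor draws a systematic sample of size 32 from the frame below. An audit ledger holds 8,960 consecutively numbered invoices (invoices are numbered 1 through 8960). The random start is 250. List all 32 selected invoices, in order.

250, 530, 810, 1090, 1370, 1650, 1930, 2210, 2490, 2770, 3050, 3330, 3610, 3890, 4170, 4450, 4730, 5010, 5290, 5570, 5850, 6130, 6410, 6690, 6970, 7250, 7530, 7810, 8090, 8370, 8650, 8930

k = N/n = 8960/32 = 280
invoice 1: 250
invoice 2: 250 + 280 = 530
invoice 3: 530 + 280 = 810
invoice 4: 810 + 280 = 1090
invoice 5: 1090 + 280 = 1370
invoice 6: 1370 + 280 = 1650
invoice 7: 1650 + 280 = 1930
invoice 8: 1930 + 280 = 2210
invoice 9: 2210 + 280 = 2490
invoice 10: 2490 + 280 = 2770
invoice 11: 2770 + 280 = 3050
invoice 12: 3050 + 280 = 3330
invoice 13: 3330 + 280 = 3610
invoice 14: 3610 + 280 = 3890
invoice 15: 3890 + 280 = 4170
invoice 16: 4170 + 280 = 4450
invoice 17: 4450 + 280 = 4730
invoice 18: 4730 + 280 = 5010
invoice 19: 5010 + 280 = 5290
invoice 20: 5290 + 280 = 5570
invoice 21: 5570 + 280 = 5850
invoice 22: 5850 + 280 = 6130
invoice 23: 6130 + 280 = 6410
invoice 24: 6410 + 280 = 6690
invoice 25: 6690 + 280 = 6970
invoice 26: 6970 + 280 = 7250
invoice 27: 7250 + 280 = 7530
invoice 28: 7530 + 280 = 7810
invoice 29: 7810 + 280 = 8090
invoice 30: 8090 + 280 = 8370
invoice 31: 8370 + 280 = 8650
invoice 32: 8650 + 280 = 8930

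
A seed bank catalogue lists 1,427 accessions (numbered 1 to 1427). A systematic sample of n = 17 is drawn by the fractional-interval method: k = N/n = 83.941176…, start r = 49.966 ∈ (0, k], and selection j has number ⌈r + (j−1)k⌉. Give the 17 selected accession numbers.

j=1: r + 0k = 49.966 → ⌈·⌉ = 50
j=2: r + 1k = 133.907176… → ⌈·⌉ = 134
j=3: r + 2k = 217.848352… → ⌈·⌉ = 218
j=4: r + 3k = 301.789529… → ⌈·⌉ = 302
j=5: r + 4k = 385.730705… → ⌈·⌉ = 386
j=6: r + 5k = 469.671882… → ⌈·⌉ = 470
j=7: r + 6k = 553.613058… → ⌈·⌉ = 554
j=8: r + 7k = 637.554235… → ⌈·⌉ = 638
j=9: r + 8k = 721.495411… → ⌈·⌉ = 722
j=10: r + 9k = 805.436588… → ⌈·⌉ = 806
j=11: r + 10k = 889.377764… → ⌈·⌉ = 890
j=12: r + 11k = 973.318941… → ⌈·⌉ = 974
j=13: r + 12k = 1057.260117… → ⌈·⌉ = 1058
j=14: r + 13k = 1141.201294… → ⌈·⌉ = 1142
j=15: r + 14k = 1225.142470… → ⌈·⌉ = 1226
j=16: r + 15k = 1309.083647… → ⌈·⌉ = 1310
j=17: r + 16k = 1393.024823… → ⌈·⌉ = 1394

50, 134, 218, 302, 386, 470, 554, 638, 722, 806, 890, 974, 1058, 1142, 1226, 1310, 1394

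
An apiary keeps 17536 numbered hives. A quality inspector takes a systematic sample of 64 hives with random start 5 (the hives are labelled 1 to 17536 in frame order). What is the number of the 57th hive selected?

15349

k = 17536/64 = 274
57th selection = r + (57−1)·k = 5 + 56×274 = 5 + 15344 = 15349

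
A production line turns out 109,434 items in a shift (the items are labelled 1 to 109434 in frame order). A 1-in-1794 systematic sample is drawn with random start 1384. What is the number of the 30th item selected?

53410

k = 1794
30th selection = r + (30−1)·k = 1384 + 29×1794 = 1384 + 52026 = 53410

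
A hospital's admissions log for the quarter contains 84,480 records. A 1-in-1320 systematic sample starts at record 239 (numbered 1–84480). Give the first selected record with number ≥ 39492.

39839

k = 1320
Steps past start: ⌈(39492 − 239)/1320⌉ = ⌈39253/1320⌉ = 30
Selected record: 239 + 30×1320 = 39839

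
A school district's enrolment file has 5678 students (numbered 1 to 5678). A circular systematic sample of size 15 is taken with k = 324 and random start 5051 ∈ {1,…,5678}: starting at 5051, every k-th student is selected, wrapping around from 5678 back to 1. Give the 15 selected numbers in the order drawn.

Selection 1: 5051
Selection 2: 5051 + 324 = 5375
Selection 3: 5375 + 324 = 5699 → 5699 − 5678 = 21
Selection 4: 21 + 324 = 345
Selection 5: 345 + 324 = 669
Selection 6: 669 + 324 = 993
Selection 7: 993 + 324 = 1317
Selection 8: 1317 + 324 = 1641
Selection 9: 1641 + 324 = 1965
Selection 10: 1965 + 324 = 2289
Selection 11: 2289 + 324 = 2613
Selection 12: 2613 + 324 = 2937
Selection 13: 2937 + 324 = 3261
Selection 14: 3261 + 324 = 3585
Selection 15: 3585 + 324 = 3909

5051, 5375, 21, 345, 669, 993, 1317, 1641, 1965, 2289, 2613, 2937, 3261, 3585, 3909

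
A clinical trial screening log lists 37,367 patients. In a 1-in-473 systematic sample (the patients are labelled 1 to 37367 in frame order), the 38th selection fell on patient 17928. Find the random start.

427

k = 473
r = 17928 − (38−1)×473 = 17928 − 17501 = 427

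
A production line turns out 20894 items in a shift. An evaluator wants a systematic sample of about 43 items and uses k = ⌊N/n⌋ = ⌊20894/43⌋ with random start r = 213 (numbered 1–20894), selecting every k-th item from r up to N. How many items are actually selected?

k = ⌊20894/43⌋ = 485
Achieved size = ⌊(20894 − 213)/485⌋ + 1 = ⌊20681/485⌋ + 1 = 42 + 1 = 43
(last selection: 213 + 42×485 = 20583 ≤ 20894; next would be 21068 > 20894)

43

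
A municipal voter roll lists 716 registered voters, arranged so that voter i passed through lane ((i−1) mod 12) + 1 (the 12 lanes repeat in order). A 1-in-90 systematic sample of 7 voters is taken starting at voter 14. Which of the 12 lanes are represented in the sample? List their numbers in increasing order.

Consecutive selections differ by k = 90, so their lane numbers differ by 90 mod 12 = 6.
gcd(90, 12) = 6, so the sample visits 12/6 = 2 distinct residues mod 12.
Start 14 is lane 2; the lanes hit are 2, 8.

2, 8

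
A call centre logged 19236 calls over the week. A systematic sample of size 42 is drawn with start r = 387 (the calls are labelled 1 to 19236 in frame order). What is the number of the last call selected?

19165

k = 19236/42 = 458
42nd selection = r + (42−1)·k = 387 + 41×458 = 387 + 18778 = 19165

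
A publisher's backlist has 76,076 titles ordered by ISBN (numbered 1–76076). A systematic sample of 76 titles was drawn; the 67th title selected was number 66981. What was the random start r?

k = 76076/76 = 1001
r = 66981 − (67−1)×1001 = 66981 − 66066 = 915

915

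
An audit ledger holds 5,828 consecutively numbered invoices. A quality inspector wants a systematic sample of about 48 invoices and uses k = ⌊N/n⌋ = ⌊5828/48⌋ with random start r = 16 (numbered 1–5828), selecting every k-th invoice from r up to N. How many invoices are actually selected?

k = ⌊5828/48⌋ = 121
Achieved size = ⌊(5828 − 16)/121⌋ + 1 = ⌊5812/121⌋ + 1 = 48 + 1 = 49
(last selection: 16 + 48×121 = 5824 ≤ 5828; next would be 5945 > 5828)

49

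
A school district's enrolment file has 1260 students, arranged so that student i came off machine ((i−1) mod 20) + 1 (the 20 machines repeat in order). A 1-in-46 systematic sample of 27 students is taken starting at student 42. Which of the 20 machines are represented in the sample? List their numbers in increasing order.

2, 4, 6, 8, 10, 12, 14, 16, 18, 20

Consecutive selections differ by k = 46, so their machine numbers differ by 46 mod 20 = 6.
gcd(46, 20) = 2, so the sample visits 20/2 = 10 distinct residues mod 20.
Start 42 is machine 2; the machines hit are 2, 4, 6, 8, 10, 12, 14, 16, 18, 20.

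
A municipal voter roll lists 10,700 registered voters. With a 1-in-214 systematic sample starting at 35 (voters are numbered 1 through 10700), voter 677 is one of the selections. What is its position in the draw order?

4

k = 214
position = (677 − 35)/214 + 1 = 642/214 + 1 = 3 + 1 = 4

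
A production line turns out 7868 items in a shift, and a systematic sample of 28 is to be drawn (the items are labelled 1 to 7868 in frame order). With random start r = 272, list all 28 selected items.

k = N/n = 7868/28 = 281
item 1: 272
item 2: 272 + 281 = 553
item 3: 553 + 281 = 834
item 4: 834 + 281 = 1115
item 5: 1115 + 281 = 1396
item 6: 1396 + 281 = 1677
item 7: 1677 + 281 = 1958
item 8: 1958 + 281 = 2239
item 9: 2239 + 281 = 2520
item 10: 2520 + 281 = 2801
item 11: 2801 + 281 = 3082
item 12: 3082 + 281 = 3363
item 13: 3363 + 281 = 3644
item 14: 3644 + 281 = 3925
item 15: 3925 + 281 = 4206
item 16: 4206 + 281 = 4487
item 17: 4487 + 281 = 4768
item 18: 4768 + 281 = 5049
item 19: 5049 + 281 = 5330
item 20: 5330 + 281 = 5611
item 21: 5611 + 281 = 5892
item 22: 5892 + 281 = 6173
item 23: 6173 + 281 = 6454
item 24: 6454 + 281 = 6735
item 25: 6735 + 281 = 7016
item 26: 7016 + 281 = 7297
item 27: 7297 + 281 = 7578
item 28: 7578 + 281 = 7859

272, 553, 834, 1115, 1396, 1677, 1958, 2239, 2520, 2801, 3082, 3363, 3644, 3925, 4206, 4487, 4768, 5049, 5330, 5611, 5892, 6173, 6454, 6735, 7016, 7297, 7578, 7859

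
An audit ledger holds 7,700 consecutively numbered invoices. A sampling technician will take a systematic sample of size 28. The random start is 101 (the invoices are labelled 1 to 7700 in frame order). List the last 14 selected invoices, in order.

k = N/n = 7700/28 = 275
15th selection = 101 + 14×275 = 3951
16th: 3951 + 275 = 4226
17th: 4226 + 275 = 4501
18th: 4501 + 275 = 4776
19th: 4776 + 275 = 5051
20th: 5051 + 275 = 5326
21st: 5326 + 275 = 5601
22nd: 5601 + 275 = 5876
23rd: 5876 + 275 = 6151
24th: 6151 + 275 = 6426
25th: 6426 + 275 = 6701
26th: 6701 + 275 = 6976
27th: 6976 + 275 = 7251
28th: 7251 + 275 = 7526

3951, 4226, 4501, 4776, 5051, 5326, 5601, 5876, 6151, 6426, 6701, 6976, 7251, 7526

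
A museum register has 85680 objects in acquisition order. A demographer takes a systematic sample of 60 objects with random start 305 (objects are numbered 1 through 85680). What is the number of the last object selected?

k = 85680/60 = 1428
60th selection = r + (60−1)·k = 305 + 59×1428 = 305 + 84252 = 84557

84557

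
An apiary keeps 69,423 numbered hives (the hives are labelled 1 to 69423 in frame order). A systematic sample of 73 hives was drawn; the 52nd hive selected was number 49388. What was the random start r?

k = 69423/73 = 951
r = 49388 − (52−1)×951 = 49388 − 48501 = 887

887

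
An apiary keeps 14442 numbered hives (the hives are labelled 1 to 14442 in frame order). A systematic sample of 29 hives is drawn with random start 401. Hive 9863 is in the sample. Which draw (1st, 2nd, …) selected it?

20

k = 14442/29 = 498
position = (9863 − 401)/498 + 1 = 9462/498 + 1 = 19 + 1 = 20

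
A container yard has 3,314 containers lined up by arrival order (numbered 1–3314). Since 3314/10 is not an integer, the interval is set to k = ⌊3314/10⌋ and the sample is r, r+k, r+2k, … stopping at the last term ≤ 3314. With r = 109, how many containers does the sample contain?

k = ⌊3314/10⌋ = 331
Achieved size = ⌊(3314 − 109)/331⌋ + 1 = ⌊3205/331⌋ + 1 = 9 + 1 = 10
(last selection: 109 + 9×331 = 3088 ≤ 3314; next would be 3419 > 3314)

10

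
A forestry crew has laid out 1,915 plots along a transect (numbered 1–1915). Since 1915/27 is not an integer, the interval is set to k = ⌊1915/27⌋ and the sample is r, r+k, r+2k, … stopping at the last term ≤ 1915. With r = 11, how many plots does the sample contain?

28

k = ⌊1915/27⌋ = 70
Achieved size = ⌊(1915 − 11)/70⌋ + 1 = ⌊1904/70⌋ + 1 = 27 + 1 = 28
(last selection: 11 + 27×70 = 1901 ≤ 1915; next would be 1971 > 1915)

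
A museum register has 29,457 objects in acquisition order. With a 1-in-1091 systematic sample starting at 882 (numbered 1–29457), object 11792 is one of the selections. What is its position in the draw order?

k = 1091
position = (11792 − 882)/1091 + 1 = 10910/1091 + 1 = 10 + 1 = 11

11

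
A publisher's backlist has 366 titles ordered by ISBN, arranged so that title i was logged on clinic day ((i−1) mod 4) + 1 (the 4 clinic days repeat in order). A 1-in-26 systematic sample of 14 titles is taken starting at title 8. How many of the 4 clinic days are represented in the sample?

2

Consecutive selections differ by k = 26, so their clinic day numbers differ by 26 mod 4 = 2.
gcd(26, 4) = 2, so the sample visits 4/2 = 2 distinct residues mod 4.
Start 8 is clinic day 4; the clinic days hit are 2, 4.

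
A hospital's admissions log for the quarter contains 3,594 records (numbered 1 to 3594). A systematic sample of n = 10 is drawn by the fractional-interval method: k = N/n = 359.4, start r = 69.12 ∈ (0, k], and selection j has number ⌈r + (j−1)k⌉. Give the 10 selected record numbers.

70, 429, 788, 1148, 1507, 1867, 2226, 2585, 2945, 3304

j=1: r + 0k = 69.12 → ⌈·⌉ = 70
j=2: r + 1k = 428.52 → ⌈·⌉ = 429
j=3: r + 2k = 787.92 → ⌈·⌉ = 788
j=4: r + 3k = 1147.32 → ⌈·⌉ = 1148
j=5: r + 4k = 1506.72 → ⌈·⌉ = 1507
j=6: r + 5k = 1866.12 → ⌈·⌉ = 1867
j=7: r + 6k = 2225.52 → ⌈·⌉ = 2226
j=8: r + 7k = 2584.92 → ⌈·⌉ = 2585
j=9: r + 8k = 2944.32 → ⌈·⌉ = 2945
j=10: r + 9k = 3303.72 → ⌈·⌉ = 3304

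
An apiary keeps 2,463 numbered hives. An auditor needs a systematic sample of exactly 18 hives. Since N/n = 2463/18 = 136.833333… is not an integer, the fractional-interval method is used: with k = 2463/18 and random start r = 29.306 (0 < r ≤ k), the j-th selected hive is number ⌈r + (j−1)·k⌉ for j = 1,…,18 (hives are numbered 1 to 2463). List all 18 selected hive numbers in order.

j=1: r + 0k = 29.306 → ⌈·⌉ = 30
j=2: r + 1k = 166.139333… → ⌈·⌉ = 167
j=3: r + 2k = 302.972666… → ⌈·⌉ = 303
j=4: r + 3k = 439.806 → ⌈·⌉ = 440
j=5: r + 4k = 576.639333… → ⌈·⌉ = 577
j=6: r + 5k = 713.472666… → ⌈·⌉ = 714
j=7: r + 6k = 850.306 → ⌈·⌉ = 851
j=8: r + 7k = 987.139333… → ⌈·⌉ = 988
j=9: r + 8k = 1123.972666… → ⌈·⌉ = 1124
j=10: r + 9k = 1260.806 → ⌈·⌉ = 1261
j=11: r + 10k = 1397.639333… → ⌈·⌉ = 1398
j=12: r + 11k = 1534.472666… → ⌈·⌉ = 1535
j=13: r + 12k = 1671.306 → ⌈·⌉ = 1672
j=14: r + 13k = 1808.139333… → ⌈·⌉ = 1809
j=15: r + 14k = 1944.972666… → ⌈·⌉ = 1945
j=16: r + 15k = 2081.806 → ⌈·⌉ = 2082
j=17: r + 16k = 2218.639333… → ⌈·⌉ = 2219
j=18: r + 17k = 2355.472666… → ⌈·⌉ = 2356

30, 167, 303, 440, 577, 714, 851, 988, 1124, 1261, 1398, 1535, 1672, 1809, 1945, 2082, 2219, 2356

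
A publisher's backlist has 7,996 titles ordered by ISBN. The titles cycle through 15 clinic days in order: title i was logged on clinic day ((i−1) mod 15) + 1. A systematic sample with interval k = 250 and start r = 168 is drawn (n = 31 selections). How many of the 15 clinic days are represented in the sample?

Consecutive selections differ by k = 250, so their clinic day numbers differ by 250 mod 15 = 10.
gcd(250, 15) = 5, so the sample visits 15/5 = 3 distinct residues mod 15.
Start 168 is clinic day 3; the clinic days hit are 3, 8, 13.

3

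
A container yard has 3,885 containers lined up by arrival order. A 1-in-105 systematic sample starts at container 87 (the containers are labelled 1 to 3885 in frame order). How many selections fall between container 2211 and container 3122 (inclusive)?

8

k = 105
First selection ≥ 2211: 87 + ⌈(2211−87)/105⌉·105 = 87 + 21×105 = 2292
Last selection ≤ 3122: 87 + ⌊(3122−87)/105⌋·105 = 87 + 28×105 = 3027
Count = 28 − 21 + 1 = 8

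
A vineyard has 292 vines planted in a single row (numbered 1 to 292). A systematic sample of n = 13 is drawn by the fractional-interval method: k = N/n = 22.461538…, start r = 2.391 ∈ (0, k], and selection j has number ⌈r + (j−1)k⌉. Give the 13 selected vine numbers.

j=1: r + 0k = 2.391 → ⌈·⌉ = 3
j=2: r + 1k = 24.852538… → ⌈·⌉ = 25
j=3: r + 2k = 47.314076… → ⌈·⌉ = 48
j=4: r + 3k = 69.775615… → ⌈·⌉ = 70
j=5: r + 4k = 92.237153… → ⌈·⌉ = 93
j=6: r + 5k = 114.698692… → ⌈·⌉ = 115
j=7: r + 6k = 137.160230… → ⌈·⌉ = 138
j=8: r + 7k = 159.621769… → ⌈·⌉ = 160
j=9: r + 8k = 182.083307… → ⌈·⌉ = 183
j=10: r + 9k = 204.544846… → ⌈·⌉ = 205
j=11: r + 10k = 227.006384… → ⌈·⌉ = 228
j=12: r + 11k = 249.467923… → ⌈·⌉ = 250
j=13: r + 12k = 271.929461… → ⌈·⌉ = 272

3, 25, 48, 70, 93, 115, 138, 160, 183, 205, 228, 250, 272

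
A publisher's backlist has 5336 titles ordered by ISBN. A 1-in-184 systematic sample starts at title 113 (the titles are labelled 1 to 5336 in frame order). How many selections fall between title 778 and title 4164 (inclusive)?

k = 184
First selection ≥ 778: 113 + ⌈(778−113)/184⌉·184 = 113 + 4×184 = 849
Last selection ≤ 4164: 113 + ⌊(4164−113)/184⌋·184 = 113 + 22×184 = 4161
Count = 22 − 4 + 1 = 19

19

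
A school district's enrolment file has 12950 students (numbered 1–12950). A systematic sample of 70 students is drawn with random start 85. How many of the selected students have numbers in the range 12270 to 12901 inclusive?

k = 12950/70 = 185
First selection ≥ 12270: 85 + ⌈(12270−85)/185⌉·185 = 85 + 66×185 = 12295
Last selection ≤ 12901: 85 + ⌊(12901−85)/185⌋·185 = 85 + 69×185 = 12850
Count = 69 − 66 + 1 = 4

4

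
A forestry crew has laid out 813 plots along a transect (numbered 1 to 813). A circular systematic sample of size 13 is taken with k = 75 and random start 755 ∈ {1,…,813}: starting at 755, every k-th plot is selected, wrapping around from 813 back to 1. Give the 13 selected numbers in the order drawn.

755, 17, 92, 167, 242, 317, 392, 467, 542, 617, 692, 767, 29

Selection 1: 755
Selection 2: 755 + 75 = 830 → 830 − 813 = 17
Selection 3: 17 + 75 = 92
Selection 4: 92 + 75 = 167
Selection 5: 167 + 75 = 242
Selection 6: 242 + 75 = 317
Selection 7: 317 + 75 = 392
Selection 8: 392 + 75 = 467
Selection 9: 467 + 75 = 542
Selection 10: 542 + 75 = 617
Selection 11: 617 + 75 = 692
Selection 12: 692 + 75 = 767
Selection 13: 767 + 75 = 842 → 842 − 813 = 29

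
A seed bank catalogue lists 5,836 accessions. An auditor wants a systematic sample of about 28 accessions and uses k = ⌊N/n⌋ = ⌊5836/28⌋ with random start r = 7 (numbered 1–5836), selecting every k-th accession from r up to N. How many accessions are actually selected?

k = ⌊5836/28⌋ = 208
Achieved size = ⌊(5836 − 7)/208⌋ + 1 = ⌊5829/208⌋ + 1 = 28 + 1 = 29
(last selection: 7 + 28×208 = 5831 ≤ 5836; next would be 6039 > 5836)

29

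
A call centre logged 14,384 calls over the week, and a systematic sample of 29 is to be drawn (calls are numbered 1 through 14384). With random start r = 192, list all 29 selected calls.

192, 688, 1184, 1680, 2176, 2672, 3168, 3664, 4160, 4656, 5152, 5648, 6144, 6640, 7136, 7632, 8128, 8624, 9120, 9616, 10112, 10608, 11104, 11600, 12096, 12592, 13088, 13584, 14080

k = N/n = 14384/29 = 496
call 1: 192
call 2: 192 + 496 = 688
call 3: 688 + 496 = 1184
call 4: 1184 + 496 = 1680
call 5: 1680 + 496 = 2176
call 6: 2176 + 496 = 2672
call 7: 2672 + 496 = 3168
call 8: 3168 + 496 = 3664
call 9: 3664 + 496 = 4160
call 10: 4160 + 496 = 4656
call 11: 4656 + 496 = 5152
call 12: 5152 + 496 = 5648
call 13: 5648 + 496 = 6144
call 14: 6144 + 496 = 6640
call 15: 6640 + 496 = 7136
call 16: 7136 + 496 = 7632
call 17: 7632 + 496 = 8128
call 18: 8128 + 496 = 8624
call 19: 8624 + 496 = 9120
call 20: 9120 + 496 = 9616
call 21: 9616 + 496 = 10112
call 22: 10112 + 496 = 10608
call 23: 10608 + 496 = 11104
call 24: 11104 + 496 = 11600
call 25: 11600 + 496 = 12096
call 26: 12096 + 496 = 12592
call 27: 12592 + 496 = 13088
call 28: 13088 + 496 = 13584
call 29: 13584 + 496 = 14080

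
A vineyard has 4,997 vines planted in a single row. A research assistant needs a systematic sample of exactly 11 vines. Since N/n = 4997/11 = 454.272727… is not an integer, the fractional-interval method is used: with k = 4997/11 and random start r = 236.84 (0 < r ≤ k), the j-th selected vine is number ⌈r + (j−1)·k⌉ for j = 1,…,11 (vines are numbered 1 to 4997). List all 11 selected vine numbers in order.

237, 692, 1146, 1600, 2054, 2509, 2963, 3417, 3872, 4326, 4780

j=1: r + 0k = 236.84 → ⌈·⌉ = 237
j=2: r + 1k = 691.112727… → ⌈·⌉ = 692
j=3: r + 2k = 1145.385454… → ⌈·⌉ = 1146
j=4: r + 3k = 1599.658181… → ⌈·⌉ = 1600
j=5: r + 4k = 2053.930909… → ⌈·⌉ = 2054
j=6: r + 5k = 2508.203636… → ⌈·⌉ = 2509
j=7: r + 6k = 2962.476363… → ⌈·⌉ = 2963
j=8: r + 7k = 3416.749090… → ⌈·⌉ = 3417
j=9: r + 8k = 3871.021818… → ⌈·⌉ = 3872
j=10: r + 9k = 4325.294545… → ⌈·⌉ = 4326
j=11: r + 10k = 4779.567272… → ⌈·⌉ = 4780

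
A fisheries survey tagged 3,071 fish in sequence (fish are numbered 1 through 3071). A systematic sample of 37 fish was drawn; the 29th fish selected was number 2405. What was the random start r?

81

k = 3071/37 = 83
r = 2405 − (29−1)×83 = 2405 − 2324 = 81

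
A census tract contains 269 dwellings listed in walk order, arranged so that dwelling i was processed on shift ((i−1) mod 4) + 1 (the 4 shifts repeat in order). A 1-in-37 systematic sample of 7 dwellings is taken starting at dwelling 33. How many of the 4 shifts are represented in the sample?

Consecutive selections differ by k = 37, so their shift numbers differ by 37 mod 4 = 1.
gcd(37, 4) = 1, so the sample visits 4/1 = 4 distinct residues mod 4.
Start 33 is shift 1; the shifts hit are 1, 2, 3, 4.

4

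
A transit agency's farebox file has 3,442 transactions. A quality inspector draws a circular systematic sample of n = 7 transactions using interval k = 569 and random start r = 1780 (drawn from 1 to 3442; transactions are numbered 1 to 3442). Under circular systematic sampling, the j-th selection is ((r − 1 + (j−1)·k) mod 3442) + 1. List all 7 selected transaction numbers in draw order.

Selection 1: 1780
Selection 2: 1780 + 569 = 2349
Selection 3: 2349 + 569 = 2918
Selection 4: 2918 + 569 = 3487 → 3487 − 3442 = 45
Selection 5: 45 + 569 = 614
Selection 6: 614 + 569 = 1183
Selection 7: 1183 + 569 = 1752

1780, 2349, 2918, 45, 614, 1183, 1752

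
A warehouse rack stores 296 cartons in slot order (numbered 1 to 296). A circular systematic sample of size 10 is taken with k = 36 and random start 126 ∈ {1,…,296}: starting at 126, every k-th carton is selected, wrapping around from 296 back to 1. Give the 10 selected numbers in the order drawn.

Selection 1: 126
Selection 2: 126 + 36 = 162
Selection 3: 162 + 36 = 198
Selection 4: 198 + 36 = 234
Selection 5: 234 + 36 = 270
Selection 6: 270 + 36 = 306 → 306 − 296 = 10
Selection 7: 10 + 36 = 46
Selection 8: 46 + 36 = 82
Selection 9: 82 + 36 = 118
Selection 10: 118 + 36 = 154

126, 162, 198, 234, 270, 10, 46, 82, 118, 154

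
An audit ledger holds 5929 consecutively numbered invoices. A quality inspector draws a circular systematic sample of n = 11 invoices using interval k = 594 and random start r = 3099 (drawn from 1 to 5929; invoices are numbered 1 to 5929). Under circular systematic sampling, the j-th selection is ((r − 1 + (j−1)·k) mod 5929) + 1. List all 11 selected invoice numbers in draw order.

3099, 3693, 4287, 4881, 5475, 140, 734, 1328, 1922, 2516, 3110

Selection 1: 3099
Selection 2: 3099 + 594 = 3693
Selection 3: 3693 + 594 = 4287
Selection 4: 4287 + 594 = 4881
Selection 5: 4881 + 594 = 5475
Selection 6: 5475 + 594 = 6069 → 6069 − 5929 = 140
Selection 7: 140 + 594 = 734
Selection 8: 734 + 594 = 1328
Selection 9: 1328 + 594 = 1922
Selection 10: 1922 + 594 = 2516
Selection 11: 2516 + 594 = 3110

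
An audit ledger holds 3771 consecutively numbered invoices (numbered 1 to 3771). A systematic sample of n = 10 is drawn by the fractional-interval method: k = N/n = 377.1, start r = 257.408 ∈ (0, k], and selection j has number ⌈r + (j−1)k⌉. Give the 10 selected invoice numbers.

258, 635, 1012, 1389, 1766, 2143, 2521, 2898, 3275, 3652

j=1: r + 0k = 257.408 → ⌈·⌉ = 258
j=2: r + 1k = 634.508 → ⌈·⌉ = 635
j=3: r + 2k = 1011.608 → ⌈·⌉ = 1012
j=4: r + 3k = 1388.708 → ⌈·⌉ = 1389
j=5: r + 4k = 1765.808 → ⌈·⌉ = 1766
j=6: r + 5k = 2142.908 → ⌈·⌉ = 2143
j=7: r + 6k = 2520.008 → ⌈·⌉ = 2521
j=8: r + 7k = 2897.108 → ⌈·⌉ = 2898
j=9: r + 8k = 3274.208 → ⌈·⌉ = 3275
j=10: r + 9k = 3651.308 → ⌈·⌉ = 3652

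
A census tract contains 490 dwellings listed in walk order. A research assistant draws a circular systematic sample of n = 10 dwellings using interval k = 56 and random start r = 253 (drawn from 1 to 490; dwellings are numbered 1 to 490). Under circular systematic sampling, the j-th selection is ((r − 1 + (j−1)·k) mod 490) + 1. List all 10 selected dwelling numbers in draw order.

Selection 1: 253
Selection 2: 253 + 56 = 309
Selection 3: 309 + 56 = 365
Selection 4: 365 + 56 = 421
Selection 5: 421 + 56 = 477
Selection 6: 477 + 56 = 533 → 533 − 490 = 43
Selection 7: 43 + 56 = 99
Selection 8: 99 + 56 = 155
Selection 9: 155 + 56 = 211
Selection 10: 211 + 56 = 267

253, 309, 365, 421, 477, 43, 99, 155, 211, 267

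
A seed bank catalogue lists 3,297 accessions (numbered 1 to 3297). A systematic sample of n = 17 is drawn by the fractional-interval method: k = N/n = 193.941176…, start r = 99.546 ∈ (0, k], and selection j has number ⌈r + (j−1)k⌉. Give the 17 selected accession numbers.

100, 294, 488, 682, 876, 1070, 1264, 1458, 1652, 1846, 2039, 2233, 2427, 2621, 2815, 3009, 3203

j=1: r + 0k = 99.546 → ⌈·⌉ = 100
j=2: r + 1k = 293.487176… → ⌈·⌉ = 294
j=3: r + 2k = 487.428352… → ⌈·⌉ = 488
j=4: r + 3k = 681.369529… → ⌈·⌉ = 682
j=5: r + 4k = 875.310705… → ⌈·⌉ = 876
j=6: r + 5k = 1069.251882… → ⌈·⌉ = 1070
j=7: r + 6k = 1263.193058… → ⌈·⌉ = 1264
j=8: r + 7k = 1457.134235… → ⌈·⌉ = 1458
j=9: r + 8k = 1651.075411… → ⌈·⌉ = 1652
j=10: r + 9k = 1845.016588… → ⌈·⌉ = 1846
j=11: r + 10k = 2038.957764… → ⌈·⌉ = 2039
j=12: r + 11k = 2232.898941… → ⌈·⌉ = 2233
j=13: r + 12k = 2426.840117… → ⌈·⌉ = 2427
j=14: r + 13k = 2620.781294… → ⌈·⌉ = 2621
j=15: r + 14k = 2814.722470… → ⌈·⌉ = 2815
j=16: r + 15k = 3008.663647… → ⌈·⌉ = 3009
j=17: r + 16k = 3202.604823… → ⌈·⌉ = 3203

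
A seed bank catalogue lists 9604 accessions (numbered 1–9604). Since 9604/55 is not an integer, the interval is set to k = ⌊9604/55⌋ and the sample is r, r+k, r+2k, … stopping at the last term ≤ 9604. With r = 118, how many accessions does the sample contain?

k = ⌊9604/55⌋ = 174
Achieved size = ⌊(9604 − 118)/174⌋ + 1 = ⌊9486/174⌋ + 1 = 54 + 1 = 55
(last selection: 118 + 54×174 = 9514 ≤ 9604; next would be 9688 > 9604)

55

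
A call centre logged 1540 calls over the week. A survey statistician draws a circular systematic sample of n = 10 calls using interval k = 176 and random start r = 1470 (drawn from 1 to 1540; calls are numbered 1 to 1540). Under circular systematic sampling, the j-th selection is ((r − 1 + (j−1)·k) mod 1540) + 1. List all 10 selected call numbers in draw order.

Selection 1: 1470
Selection 2: 1470 + 176 = 1646 → 1646 − 1540 = 106
Selection 3: 106 + 176 = 282
Selection 4: 282 + 176 = 458
Selection 5: 458 + 176 = 634
Selection 6: 634 + 176 = 810
Selection 7: 810 + 176 = 986
Selection 8: 986 + 176 = 1162
Selection 9: 1162 + 176 = 1338
Selection 10: 1338 + 176 = 1514

1470, 106, 282, 458, 634, 810, 986, 1162, 1338, 1514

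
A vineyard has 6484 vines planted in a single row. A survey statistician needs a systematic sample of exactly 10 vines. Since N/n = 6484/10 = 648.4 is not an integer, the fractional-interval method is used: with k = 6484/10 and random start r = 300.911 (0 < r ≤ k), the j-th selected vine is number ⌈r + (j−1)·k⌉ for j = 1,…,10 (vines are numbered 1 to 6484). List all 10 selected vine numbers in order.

j=1: r + 0k = 300.911 → ⌈·⌉ = 301
j=2: r + 1k = 949.311 → ⌈·⌉ = 950
j=3: r + 2k = 1597.711 → ⌈·⌉ = 1598
j=4: r + 3k = 2246.111 → ⌈·⌉ = 2247
j=5: r + 4k = 2894.511 → ⌈·⌉ = 2895
j=6: r + 5k = 3542.911 → ⌈·⌉ = 3543
j=7: r + 6k = 4191.311 → ⌈·⌉ = 4192
j=8: r + 7k = 4839.711 → ⌈·⌉ = 4840
j=9: r + 8k = 5488.111 → ⌈·⌉ = 5489
j=10: r + 9k = 6136.511 → ⌈·⌉ = 6137

301, 950, 1598, 2247, 2895, 3543, 4192, 4840, 5489, 6137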